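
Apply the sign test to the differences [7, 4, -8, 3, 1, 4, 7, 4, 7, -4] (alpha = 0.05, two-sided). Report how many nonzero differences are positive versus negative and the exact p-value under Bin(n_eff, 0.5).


Step 1: Discard zero differences. Original n = 10; n_eff = number of nonzero differences = 10.
Nonzero differences (with sign): +7, +4, -8, +3, +1, +4, +7, +4, +7, -4
Step 2: Count signs: positive = 8, negative = 2.
Step 3: Under H0: P(positive) = 0.5, so the number of positives S ~ Bin(10, 0.5).
Step 4: Two-sided exact p-value = sum of Bin(10,0.5) probabilities at or below the observed probability = 0.109375.
Step 5: alpha = 0.05. fail to reject H0.

n_eff = 10, pos = 8, neg = 2, p = 0.109375, fail to reject H0.


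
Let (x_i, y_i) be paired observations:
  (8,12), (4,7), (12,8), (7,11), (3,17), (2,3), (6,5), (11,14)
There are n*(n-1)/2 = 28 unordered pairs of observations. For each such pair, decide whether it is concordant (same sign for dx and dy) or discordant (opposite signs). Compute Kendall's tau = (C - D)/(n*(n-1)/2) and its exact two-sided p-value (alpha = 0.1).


Step 1: Enumerate the 28 unordered pairs (i,j) with i<j and classify each by sign(x_j-x_i) * sign(y_j-y_i).
  (1,2):dx=-4,dy=-5->C; (1,3):dx=+4,dy=-4->D; (1,4):dx=-1,dy=-1->C; (1,5):dx=-5,dy=+5->D
  (1,6):dx=-6,dy=-9->C; (1,7):dx=-2,dy=-7->C; (1,8):dx=+3,dy=+2->C; (2,3):dx=+8,dy=+1->C
  (2,4):dx=+3,dy=+4->C; (2,5):dx=-1,dy=+10->D; (2,6):dx=-2,dy=-4->C; (2,7):dx=+2,dy=-2->D
  (2,8):dx=+7,dy=+7->C; (3,4):dx=-5,dy=+3->D; (3,5):dx=-9,dy=+9->D; (3,6):dx=-10,dy=-5->C
  (3,7):dx=-6,dy=-3->C; (3,8):dx=-1,dy=+6->D; (4,5):dx=-4,dy=+6->D; (4,6):dx=-5,dy=-8->C
  (4,7):dx=-1,dy=-6->C; (4,8):dx=+4,dy=+3->C; (5,6):dx=-1,dy=-14->C; (5,7):dx=+3,dy=-12->D
  (5,8):dx=+8,dy=-3->D; (6,7):dx=+4,dy=+2->C; (6,8):dx=+9,dy=+11->C; (7,8):dx=+5,dy=+9->C
Step 2: C = 18, D = 10, total pairs = 28.
Step 3: tau = (C - D)/(n(n-1)/2) = (18 - 10)/28 = 0.285714.
Step 4: Exact two-sided p-value (enumerate n! = 40320 permutations of y under H0): p = 0.398760.
Step 5: alpha = 0.1. fail to reject H0.

tau_b = 0.2857 (C=18, D=10), p = 0.398760, fail to reject H0.


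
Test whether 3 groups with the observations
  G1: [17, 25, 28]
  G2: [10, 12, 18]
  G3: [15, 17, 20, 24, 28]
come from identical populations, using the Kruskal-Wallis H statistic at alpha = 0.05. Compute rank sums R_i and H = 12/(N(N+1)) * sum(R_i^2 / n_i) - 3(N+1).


Step 1: Combine all N = 11 observations and assign midranks.
sorted (value, group, rank): (10,G2,1), (12,G2,2), (15,G3,3), (17,G1,4.5), (17,G3,4.5), (18,G2,6), (20,G3,7), (24,G3,8), (25,G1,9), (28,G1,10.5), (28,G3,10.5)
Step 2: Sum ranks within each group.
R_1 = 24 (n_1 = 3)
R_2 = 9 (n_2 = 3)
R_3 = 33 (n_3 = 5)
Step 3: H = 12/(N(N+1)) * sum(R_i^2/n_i) - 3(N+1)
     = 12/(11*12) * (24^2/3 + 9^2/3 + 33^2/5) - 3*12
     = 0.090909 * 436.8 - 36
     = 3.709091.
Step 4: Ties present; correction factor C = 1 - 12/(11^3 - 11) = 0.990909. Corrected H = 3.709091 / 0.990909 = 3.743119.
Step 5: Under H0, H ~ chi^2(2); p-value = 0.153883.
Step 6: alpha = 0.05. fail to reject H0.

H = 3.7431, df = 2, p = 0.153883, fail to reject H0.


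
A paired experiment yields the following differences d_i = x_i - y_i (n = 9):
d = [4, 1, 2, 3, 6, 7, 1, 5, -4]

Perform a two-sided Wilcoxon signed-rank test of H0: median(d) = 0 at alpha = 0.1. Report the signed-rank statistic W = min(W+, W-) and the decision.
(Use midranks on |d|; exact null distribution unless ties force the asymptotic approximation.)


Step 1: Drop any zero differences (none here) and take |d_i|.
|d| = [4, 1, 2, 3, 6, 7, 1, 5, 4]
Step 2: Midrank |d_i| (ties get averaged ranks).
ranks: |4|->5.5, |1|->1.5, |2|->3, |3|->4, |6|->8, |7|->9, |1|->1.5, |5|->7, |4|->5.5
Step 3: Attach original signs; sum ranks with positive sign and with negative sign.
W+ = 5.5 + 1.5 + 3 + 4 + 8 + 9 + 1.5 + 7 = 39.5
W- = 5.5 = 5.5
(Check: W+ + W- = 45 should equal n(n+1)/2 = 45.)
Step 4: Test statistic W = min(W+, W-) = 5.5.
Step 5: Ties in |d|, so use the tie-corrected normal approximation.
        E[W] = n(n+1)/4 = 9*10/4 = 22.5.
        Tie groups: |d|=1 (t=2), |d|=4 (t=2); sum(t^3 - t) = 12.
        Var[W] = n(n+1)(2n+1)/24 - sum(t^3-t)/48 = 1710/24 - 12/48 = 71.
        z = (W - E[W]) / sqrt(Var[W]) = (5.5 - 22.5) / 8.4261 = -2.0175.
        Two-sided p = 2*Phi(z) = 0.043640.
Step 6: alpha = 0.1. reject H0.

W+ = 39.5, W- = 5.5, W = min = 5.5, p = 0.043640, reject H0.


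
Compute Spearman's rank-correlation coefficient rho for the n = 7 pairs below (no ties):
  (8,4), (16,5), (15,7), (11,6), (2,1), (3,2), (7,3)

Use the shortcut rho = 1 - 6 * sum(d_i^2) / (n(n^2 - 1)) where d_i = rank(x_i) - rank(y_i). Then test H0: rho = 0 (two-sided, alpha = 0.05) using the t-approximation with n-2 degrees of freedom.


Step 1: Rank x and y separately (midranks; no ties here).
rank(x): 8->4, 16->7, 15->6, 11->5, 2->1, 3->2, 7->3
rank(y): 4->4, 5->5, 7->7, 6->6, 1->1, 2->2, 3->3
Step 2: d_i = R_x(i) - R_y(i); compute d_i^2.
  (4-4)^2=0, (7-5)^2=4, (6-7)^2=1, (5-6)^2=1, (1-1)^2=0, (2-2)^2=0, (3-3)^2=0
sum(d^2) = 6.
Step 3: rho = 1 - 6*6 / (7*(7^2 - 1)) = 1 - 36/336 = 0.892857.
Step 4: Under H0, t = rho * sqrt((n-2)/(1-rho^2)) = 4.4333 ~ t(5).
Step 5: Two-sided p-value from the t-distribution with 5 df = 0.006807.
Step 6: alpha = 0.05. reject H0.

rho = 0.8929, p = 0.006807, reject H0 at alpha = 0.05.


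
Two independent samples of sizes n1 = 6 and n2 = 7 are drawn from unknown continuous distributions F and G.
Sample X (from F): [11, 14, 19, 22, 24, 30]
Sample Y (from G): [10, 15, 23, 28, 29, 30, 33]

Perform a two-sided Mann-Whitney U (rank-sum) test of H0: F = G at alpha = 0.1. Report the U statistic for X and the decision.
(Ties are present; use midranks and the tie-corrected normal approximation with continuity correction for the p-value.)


Step 1: Combine and sort all 13 observations; assign midranks.
sorted (value, group): (10,Y), (11,X), (14,X), (15,Y), (19,X), (22,X), (23,Y), (24,X), (28,Y), (29,Y), (30,X), (30,Y), (33,Y)
ranks: 10->1, 11->2, 14->3, 15->4, 19->5, 22->6, 23->7, 24->8, 28->9, 29->10, 30->11.5, 30->11.5, 33->13
Step 2: Rank sum for X: R1 = 2 + 3 + 5 + 6 + 8 + 11.5 = 35.5.
Step 3: U_X = R1 - n1(n1+1)/2 = 35.5 - 6*7/2 = 35.5 - 21 = 14.5.
       U_Y = n1*n2 - U_X = 42 - 14.5 = 27.5.
Step 4: Ties are present, so use the tie-corrected normal approximation (with continuity correction) for the p-value.
Step 5: p-value = 0.390714; compare to alpha = 0.1. fail to reject H0.

U_X = 14.5, p = 0.390714, fail to reject H0 at alpha = 0.1.


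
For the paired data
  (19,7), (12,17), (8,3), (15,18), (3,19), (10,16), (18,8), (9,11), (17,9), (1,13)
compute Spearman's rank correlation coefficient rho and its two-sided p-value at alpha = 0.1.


Step 1: Rank x and y separately (midranks; no ties here).
rank(x): 19->10, 12->6, 8->3, 15->7, 3->2, 10->5, 18->9, 9->4, 17->8, 1->1
rank(y): 7->2, 17->8, 3->1, 18->9, 19->10, 16->7, 8->3, 11->5, 9->4, 13->6
Step 2: d_i = R_x(i) - R_y(i); compute d_i^2.
  (10-2)^2=64, (6-8)^2=4, (3-1)^2=4, (7-9)^2=4, (2-10)^2=64, (5-7)^2=4, (9-3)^2=36, (4-5)^2=1, (8-4)^2=16, (1-6)^2=25
sum(d^2) = 222.
Step 3: rho = 1 - 6*222 / (10*(10^2 - 1)) = 1 - 1332/990 = -0.345455.
Step 4: Under H0, t = rho * sqrt((n-2)/(1-rho^2)) = -1.0412 ~ t(8).
Step 5: Two-sided p-value from the t-distribution with 8 df = 0.328227.
Step 6: alpha = 0.1. fail to reject H0.

rho = -0.3455, p = 0.328227, fail to reject H0 at alpha = 0.1.


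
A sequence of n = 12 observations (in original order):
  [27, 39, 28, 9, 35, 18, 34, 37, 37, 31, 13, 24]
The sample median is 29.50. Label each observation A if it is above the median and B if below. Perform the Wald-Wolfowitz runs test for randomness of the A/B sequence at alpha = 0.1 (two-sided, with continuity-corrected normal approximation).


Step 1: Compute median = 29.50; label A = above, B = below.
Labels in order: BABBABAAAABB  (n_A = 6, n_B = 6)
Step 2: Count runs R = 7.
Step 3: Under H0 (random ordering), E[R] = 2*n_A*n_B/(n_A+n_B) + 1 = 2*6*6/12 + 1 = 7.0000.
        Var[R] = 2*n_A*n_B*(2*n_A*n_B - n_A - n_B) / ((n_A+n_B)^2 * (n_A+n_B-1)) = 4320/1584 = 2.7273.
        SD[R] = 1.6514.
Step 4: R = E[R], so z = 0 with no continuity correction.
Step 5: Two-sided p-value via normal approximation = 2*(1 - Phi(|z|)) = 1.000000.
Step 6: alpha = 0.1. fail to reject H0.

R = 7, z = 0.0000, p = 1.000000, fail to reject H0.


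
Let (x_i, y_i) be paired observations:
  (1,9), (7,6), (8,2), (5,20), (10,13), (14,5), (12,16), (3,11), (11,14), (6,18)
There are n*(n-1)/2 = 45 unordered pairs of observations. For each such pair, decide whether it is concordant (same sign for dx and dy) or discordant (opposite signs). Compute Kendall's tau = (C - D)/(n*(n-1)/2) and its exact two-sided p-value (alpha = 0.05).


Step 1: Enumerate the 45 unordered pairs (i,j) with i<j and classify each by sign(x_j-x_i) * sign(y_j-y_i).
  (1,2):dx=+6,dy=-3->D; (1,3):dx=+7,dy=-7->D; (1,4):dx=+4,dy=+11->C; (1,5):dx=+9,dy=+4->C
  (1,6):dx=+13,dy=-4->D; (1,7):dx=+11,dy=+7->C; (1,8):dx=+2,dy=+2->C; (1,9):dx=+10,dy=+5->C
  (1,10):dx=+5,dy=+9->C; (2,3):dx=+1,dy=-4->D; (2,4):dx=-2,dy=+14->D; (2,5):dx=+3,dy=+7->C
  (2,6):dx=+7,dy=-1->D; (2,7):dx=+5,dy=+10->C; (2,8):dx=-4,dy=+5->D; (2,9):dx=+4,dy=+8->C
  (2,10):dx=-1,dy=+12->D; (3,4):dx=-3,dy=+18->D; (3,5):dx=+2,dy=+11->C; (3,6):dx=+6,dy=+3->C
  (3,7):dx=+4,dy=+14->C; (3,8):dx=-5,dy=+9->D; (3,9):dx=+3,dy=+12->C; (3,10):dx=-2,dy=+16->D
  (4,5):dx=+5,dy=-7->D; (4,6):dx=+9,dy=-15->D; (4,7):dx=+7,dy=-4->D; (4,8):dx=-2,dy=-9->C
  (4,9):dx=+6,dy=-6->D; (4,10):dx=+1,dy=-2->D; (5,6):dx=+4,dy=-8->D; (5,7):dx=+2,dy=+3->C
  (5,8):dx=-7,dy=-2->C; (5,9):dx=+1,dy=+1->C; (5,10):dx=-4,dy=+5->D; (6,7):dx=-2,dy=+11->D
  (6,8):dx=-11,dy=+6->D; (6,9):dx=-3,dy=+9->D; (6,10):dx=-8,dy=+13->D; (7,8):dx=-9,dy=-5->C
  (7,9):dx=-1,dy=-2->C; (7,10):dx=-6,dy=+2->D; (8,9):dx=+8,dy=+3->C; (8,10):dx=+3,dy=+7->C
  (9,10):dx=-5,dy=+4->D
Step 2: C = 21, D = 24, total pairs = 45.
Step 3: tau = (C - D)/(n(n-1)/2) = (21 - 24)/45 = -0.066667.
Step 4: Exact two-sided p-value (enumerate n! = 3628800 permutations of y under H0): p = 0.861801.
Step 5: alpha = 0.05. fail to reject H0.

tau_b = -0.0667 (C=21, D=24), p = 0.861801, fail to reject H0.


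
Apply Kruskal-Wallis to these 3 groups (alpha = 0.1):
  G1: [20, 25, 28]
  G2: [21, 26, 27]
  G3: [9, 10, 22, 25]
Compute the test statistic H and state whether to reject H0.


Step 1: Combine all N = 10 observations and assign midranks.
sorted (value, group, rank): (9,G3,1), (10,G3,2), (20,G1,3), (21,G2,4), (22,G3,5), (25,G1,6.5), (25,G3,6.5), (26,G2,8), (27,G2,9), (28,G1,10)
Step 2: Sum ranks within each group.
R_1 = 19.5 (n_1 = 3)
R_2 = 21 (n_2 = 3)
R_3 = 14.5 (n_3 = 4)
Step 3: H = 12/(N(N+1)) * sum(R_i^2/n_i) - 3(N+1)
     = 12/(10*11) * (19.5^2/3 + 21^2/3 + 14.5^2/4) - 3*11
     = 0.109091 * 326.312 - 33
     = 2.597727.
Step 4: Ties present; correction factor C = 1 - 6/(10^3 - 10) = 0.993939. Corrected H = 2.597727 / 0.993939 = 2.613567.
Step 5: Under H0, H ~ chi^2(2); p-value = 0.270689.
Step 6: alpha = 0.1. fail to reject H0.

H = 2.6136, df = 2, p = 0.270689, fail to reject H0.


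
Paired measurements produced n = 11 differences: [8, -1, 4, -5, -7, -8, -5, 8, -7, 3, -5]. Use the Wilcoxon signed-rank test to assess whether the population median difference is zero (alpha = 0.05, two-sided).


Step 1: Drop any zero differences (none here) and take |d_i|.
|d| = [8, 1, 4, 5, 7, 8, 5, 8, 7, 3, 5]
Step 2: Midrank |d_i| (ties get averaged ranks).
ranks: |8|->10, |1|->1, |4|->3, |5|->5, |7|->7.5, |8|->10, |5|->5, |8|->10, |7|->7.5, |3|->2, |5|->5
Step 3: Attach original signs; sum ranks with positive sign and with negative sign.
W+ = 10 + 3 + 10 + 2 = 25
W- = 1 + 5 + 7.5 + 10 + 5 + 7.5 + 5 = 41
(Check: W+ + W- = 66 should equal n(n+1)/2 = 66.)
Step 4: Test statistic W = min(W+, W-) = 25.
Step 5: Ties in |d|, so use the tie-corrected normal approximation.
        E[W] = n(n+1)/4 = 11*12/4 = 33.
        Tie groups: |d|=5 (t=3), |d|=7 (t=2), |d|=8 (t=3); sum(t^3 - t) = 54.
        Var[W] = n(n+1)(2n+1)/24 - sum(t^3-t)/48 = 3036/24 - 54/48 = 125.375.
        z = (W - E[W]) / sqrt(Var[W]) = (25 - 33) / 11.1971 = -0.7145.
        Two-sided p = 2*Phi(z) = 0.474936.
Step 6: alpha = 0.05. fail to reject H0.

W+ = 25, W- = 41, W = min = 25, p = 0.474936, fail to reject H0.


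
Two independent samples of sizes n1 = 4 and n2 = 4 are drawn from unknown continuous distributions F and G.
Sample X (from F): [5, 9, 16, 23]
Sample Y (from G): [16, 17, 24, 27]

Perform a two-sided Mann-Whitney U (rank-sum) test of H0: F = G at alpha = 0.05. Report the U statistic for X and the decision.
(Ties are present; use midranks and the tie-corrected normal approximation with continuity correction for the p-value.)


Step 1: Combine and sort all 8 observations; assign midranks.
sorted (value, group): (5,X), (9,X), (16,X), (16,Y), (17,Y), (23,X), (24,Y), (27,Y)
ranks: 5->1, 9->2, 16->3.5, 16->3.5, 17->5, 23->6, 24->7, 27->8
Step 2: Rank sum for X: R1 = 1 + 2 + 3.5 + 6 = 12.5.
Step 3: U_X = R1 - n1(n1+1)/2 = 12.5 - 4*5/2 = 12.5 - 10 = 2.5.
       U_Y = n1*n2 - U_X = 16 - 2.5 = 13.5.
Step 4: Ties are present, so use the tie-corrected normal approximation (with continuity correction) for the p-value.
Step 5: p-value = 0.146489; compare to alpha = 0.05. fail to reject H0.

U_X = 2.5, p = 0.146489, fail to reject H0 at alpha = 0.05.


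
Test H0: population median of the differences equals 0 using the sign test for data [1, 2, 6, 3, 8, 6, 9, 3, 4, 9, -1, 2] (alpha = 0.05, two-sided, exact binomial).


Step 1: Discard zero differences. Original n = 12; n_eff = number of nonzero differences = 12.
Nonzero differences (with sign): +1, +2, +6, +3, +8, +6, +9, +3, +4, +9, -1, +2
Step 2: Count signs: positive = 11, negative = 1.
Step 3: Under H0: P(positive) = 0.5, so the number of positives S ~ Bin(12, 0.5).
Step 4: Two-sided exact p-value = sum of Bin(12,0.5) probabilities at or below the observed probability = 0.006348.
Step 5: alpha = 0.05. reject H0.

n_eff = 12, pos = 11, neg = 1, p = 0.006348, reject H0.


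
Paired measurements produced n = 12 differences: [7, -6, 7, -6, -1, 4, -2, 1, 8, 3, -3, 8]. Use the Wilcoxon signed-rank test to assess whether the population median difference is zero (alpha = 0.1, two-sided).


Step 1: Drop any zero differences (none here) and take |d_i|.
|d| = [7, 6, 7, 6, 1, 4, 2, 1, 8, 3, 3, 8]
Step 2: Midrank |d_i| (ties get averaged ranks).
ranks: |7|->9.5, |6|->7.5, |7|->9.5, |6|->7.5, |1|->1.5, |4|->6, |2|->3, |1|->1.5, |8|->11.5, |3|->4.5, |3|->4.5, |8|->11.5
Step 3: Attach original signs; sum ranks with positive sign and with negative sign.
W+ = 9.5 + 9.5 + 6 + 1.5 + 11.5 + 4.5 + 11.5 = 54
W- = 7.5 + 7.5 + 1.5 + 3 + 4.5 = 24
(Check: W+ + W- = 78 should equal n(n+1)/2 = 78.)
Step 4: Test statistic W = min(W+, W-) = 24.
Step 5: Ties in |d|, so use the tie-corrected normal approximation.
        E[W] = n(n+1)/4 = 12*13/4 = 39.
        Tie groups: |d|=1 (t=2), |d|=3 (t=2), |d|=6 (t=2), |d|=7 (t=2), |d|=8 (t=2); sum(t^3 - t) = 30.
        Var[W] = n(n+1)(2n+1)/24 - sum(t^3-t)/48 = 3900/24 - 30/48 = 161.875.
        z = (W - E[W]) / sqrt(Var[W]) = (24 - 39) / 12.7230 = -1.1790.
        Two-sided p = 2*Phi(z) = 0.238412.
Step 6: alpha = 0.1. fail to reject H0.

W+ = 54, W- = 24, W = min = 24, p = 0.238412, fail to reject H0.


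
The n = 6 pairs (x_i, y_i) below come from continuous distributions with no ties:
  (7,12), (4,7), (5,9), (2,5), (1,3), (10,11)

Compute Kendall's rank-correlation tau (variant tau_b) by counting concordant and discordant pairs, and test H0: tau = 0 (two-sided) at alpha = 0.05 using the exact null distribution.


Step 1: Enumerate the 15 unordered pairs (i,j) with i<j and classify each by sign(x_j-x_i) * sign(y_j-y_i).
  (1,2):dx=-3,dy=-5->C; (1,3):dx=-2,dy=-3->C; (1,4):dx=-5,dy=-7->C; (1,5):dx=-6,dy=-9->C
  (1,6):dx=+3,dy=-1->D; (2,3):dx=+1,dy=+2->C; (2,4):dx=-2,dy=-2->C; (2,5):dx=-3,dy=-4->C
  (2,6):dx=+6,dy=+4->C; (3,4):dx=-3,dy=-4->C; (3,5):dx=-4,dy=-6->C; (3,6):dx=+5,dy=+2->C
  (4,5):dx=-1,dy=-2->C; (4,6):dx=+8,dy=+6->C; (5,6):dx=+9,dy=+8->C
Step 2: C = 14, D = 1, total pairs = 15.
Step 3: tau = (C - D)/(n(n-1)/2) = (14 - 1)/15 = 0.866667.
Step 4: Exact two-sided p-value (enumerate n! = 720 permutations of y under H0): p = 0.016667.
Step 5: alpha = 0.05. reject H0.

tau_b = 0.8667 (C=14, D=1), p = 0.016667, reject H0.


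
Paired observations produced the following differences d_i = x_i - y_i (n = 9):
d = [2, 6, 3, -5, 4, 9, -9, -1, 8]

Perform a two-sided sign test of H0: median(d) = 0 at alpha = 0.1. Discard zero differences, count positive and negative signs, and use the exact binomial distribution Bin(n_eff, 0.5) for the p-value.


Step 1: Discard zero differences. Original n = 9; n_eff = number of nonzero differences = 9.
Nonzero differences (with sign): +2, +6, +3, -5, +4, +9, -9, -1, +8
Step 2: Count signs: positive = 6, negative = 3.
Step 3: Under H0: P(positive) = 0.5, so the number of positives S ~ Bin(9, 0.5).
Step 4: Two-sided exact p-value = sum of Bin(9,0.5) probabilities at or below the observed probability = 0.507812.
Step 5: alpha = 0.1. fail to reject H0.

n_eff = 9, pos = 6, neg = 3, p = 0.507812, fail to reject H0.


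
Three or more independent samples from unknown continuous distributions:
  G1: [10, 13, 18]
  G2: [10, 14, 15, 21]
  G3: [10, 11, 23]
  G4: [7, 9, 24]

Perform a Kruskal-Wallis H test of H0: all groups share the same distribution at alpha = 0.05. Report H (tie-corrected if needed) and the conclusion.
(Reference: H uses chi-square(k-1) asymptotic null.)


Step 1: Combine all N = 13 observations and assign midranks.
sorted (value, group, rank): (7,G4,1), (9,G4,2), (10,G1,4), (10,G2,4), (10,G3,4), (11,G3,6), (13,G1,7), (14,G2,8), (15,G2,9), (18,G1,10), (21,G2,11), (23,G3,12), (24,G4,13)
Step 2: Sum ranks within each group.
R_1 = 21 (n_1 = 3)
R_2 = 32 (n_2 = 4)
R_3 = 22 (n_3 = 3)
R_4 = 16 (n_4 = 3)
Step 3: H = 12/(N(N+1)) * sum(R_i^2/n_i) - 3(N+1)
     = 12/(13*14) * (21^2/3 + 32^2/4 + 22^2/3 + 16^2/3) - 3*14
     = 0.065934 * 649.667 - 42
     = 0.835165.
Step 4: Ties present; correction factor C = 1 - 24/(13^3 - 13) = 0.989011. Corrected H = 0.835165 / 0.989011 = 0.844444.
Step 5: Under H0, H ~ chi^2(3); p-value = 0.838810.
Step 6: alpha = 0.05. fail to reject H0.

H = 0.8444, df = 3, p = 0.838810, fail to reject H0.


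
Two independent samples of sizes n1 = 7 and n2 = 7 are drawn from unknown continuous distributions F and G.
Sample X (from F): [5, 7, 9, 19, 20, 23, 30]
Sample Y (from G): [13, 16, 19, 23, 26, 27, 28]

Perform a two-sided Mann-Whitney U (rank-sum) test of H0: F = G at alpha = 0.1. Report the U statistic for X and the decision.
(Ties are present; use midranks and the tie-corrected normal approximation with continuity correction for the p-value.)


Step 1: Combine and sort all 14 observations; assign midranks.
sorted (value, group): (5,X), (7,X), (9,X), (13,Y), (16,Y), (19,X), (19,Y), (20,X), (23,X), (23,Y), (26,Y), (27,Y), (28,Y), (30,X)
ranks: 5->1, 7->2, 9->3, 13->4, 16->5, 19->6.5, 19->6.5, 20->8, 23->9.5, 23->9.5, 26->11, 27->12, 28->13, 30->14
Step 2: Rank sum for X: R1 = 1 + 2 + 3 + 6.5 + 8 + 9.5 + 14 = 44.
Step 3: U_X = R1 - n1(n1+1)/2 = 44 - 7*8/2 = 44 - 28 = 16.
       U_Y = n1*n2 - U_X = 49 - 16 = 33.
Step 4: Ties are present, so use the tie-corrected normal approximation (with continuity correction) for the p-value.
Step 5: p-value = 0.305620; compare to alpha = 0.1. fail to reject H0.

U_X = 16, p = 0.305620, fail to reject H0 at alpha = 0.1.


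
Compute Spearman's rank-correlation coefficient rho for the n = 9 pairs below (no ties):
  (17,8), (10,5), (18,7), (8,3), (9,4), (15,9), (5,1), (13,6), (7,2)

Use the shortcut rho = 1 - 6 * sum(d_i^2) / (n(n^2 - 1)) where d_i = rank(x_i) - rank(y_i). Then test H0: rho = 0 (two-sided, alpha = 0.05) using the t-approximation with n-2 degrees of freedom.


Step 1: Rank x and y separately (midranks; no ties here).
rank(x): 17->8, 10->5, 18->9, 8->3, 9->4, 15->7, 5->1, 13->6, 7->2
rank(y): 8->8, 5->5, 7->7, 3->3, 4->4, 9->9, 1->1, 6->6, 2->2
Step 2: d_i = R_x(i) - R_y(i); compute d_i^2.
  (8-8)^2=0, (5-5)^2=0, (9-7)^2=4, (3-3)^2=0, (4-4)^2=0, (7-9)^2=4, (1-1)^2=0, (6-6)^2=0, (2-2)^2=0
sum(d^2) = 8.
Step 3: rho = 1 - 6*8 / (9*(9^2 - 1)) = 1 - 48/720 = 0.933333.
Step 4: Under H0, t = rho * sqrt((n-2)/(1-rho^2)) = 6.8783 ~ t(7).
Step 5: Two-sided p-value from the t-distribution with 7 df = 0.000236.
Step 6: alpha = 0.05. reject H0.

rho = 0.9333, p = 0.000236, reject H0 at alpha = 0.05.


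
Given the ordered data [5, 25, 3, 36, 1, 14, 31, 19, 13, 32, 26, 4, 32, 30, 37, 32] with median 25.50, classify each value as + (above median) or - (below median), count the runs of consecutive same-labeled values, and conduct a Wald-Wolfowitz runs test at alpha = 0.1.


Step 1: Compute median = 25.50; label A = above, B = below.
Labels in order: BBBABBABBAABAAAA  (n_A = 8, n_B = 8)
Step 2: Count runs R = 8.
Step 3: Under H0 (random ordering), E[R] = 2*n_A*n_B/(n_A+n_B) + 1 = 2*8*8/16 + 1 = 9.0000.
        Var[R] = 2*n_A*n_B*(2*n_A*n_B - n_A - n_B) / ((n_A+n_B)^2 * (n_A+n_B-1)) = 14336/3840 = 3.7333.
        SD[R] = 1.9322.
Step 4: Continuity-corrected z = (R + 0.5 - E[R]) / SD[R] = (8 + 0.5 - 9.0000) / 1.9322 = -0.2588.
Step 5: Two-sided p-value via normal approximation = 2*(1 - Phi(|z|)) = 0.795809.
Step 6: alpha = 0.1. fail to reject H0.

R = 8, z = -0.2588, p = 0.795809, fail to reject H0.


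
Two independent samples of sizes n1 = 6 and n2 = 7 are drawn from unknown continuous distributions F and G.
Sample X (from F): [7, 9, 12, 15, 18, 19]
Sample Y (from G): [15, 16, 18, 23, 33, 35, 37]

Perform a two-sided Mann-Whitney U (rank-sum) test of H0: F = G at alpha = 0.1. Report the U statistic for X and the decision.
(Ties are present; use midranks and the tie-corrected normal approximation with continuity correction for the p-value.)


Step 1: Combine and sort all 13 observations; assign midranks.
sorted (value, group): (7,X), (9,X), (12,X), (15,X), (15,Y), (16,Y), (18,X), (18,Y), (19,X), (23,Y), (33,Y), (35,Y), (37,Y)
ranks: 7->1, 9->2, 12->3, 15->4.5, 15->4.5, 16->6, 18->7.5, 18->7.5, 19->9, 23->10, 33->11, 35->12, 37->13
Step 2: Rank sum for X: R1 = 1 + 2 + 3 + 4.5 + 7.5 + 9 = 27.
Step 3: U_X = R1 - n1(n1+1)/2 = 27 - 6*7/2 = 27 - 21 = 6.
       U_Y = n1*n2 - U_X = 42 - 6 = 36.
Step 4: Ties are present, so use the tie-corrected normal approximation (with continuity correction) for the p-value.
Step 5: p-value = 0.037788; compare to alpha = 0.1. reject H0.

U_X = 6, p = 0.037788, reject H0 at alpha = 0.1.


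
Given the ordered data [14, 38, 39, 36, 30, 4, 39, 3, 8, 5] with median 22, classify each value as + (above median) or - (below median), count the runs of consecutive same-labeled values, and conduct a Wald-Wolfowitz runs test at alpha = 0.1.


Step 1: Compute median = 22; label A = above, B = below.
Labels in order: BAAAABABBB  (n_A = 5, n_B = 5)
Step 2: Count runs R = 5.
Step 3: Under H0 (random ordering), E[R] = 2*n_A*n_B/(n_A+n_B) + 1 = 2*5*5/10 + 1 = 6.0000.
        Var[R] = 2*n_A*n_B*(2*n_A*n_B - n_A - n_B) / ((n_A+n_B)^2 * (n_A+n_B-1)) = 2000/900 = 2.2222.
        SD[R] = 1.4907.
Step 4: Continuity-corrected z = (R + 0.5 - E[R]) / SD[R] = (5 + 0.5 - 6.0000) / 1.4907 = -0.3354.
Step 5: Two-sided p-value via normal approximation = 2*(1 - Phi(|z|)) = 0.737316.
Step 6: alpha = 0.1. fail to reject H0.

R = 5, z = -0.3354, p = 0.737316, fail to reject H0.


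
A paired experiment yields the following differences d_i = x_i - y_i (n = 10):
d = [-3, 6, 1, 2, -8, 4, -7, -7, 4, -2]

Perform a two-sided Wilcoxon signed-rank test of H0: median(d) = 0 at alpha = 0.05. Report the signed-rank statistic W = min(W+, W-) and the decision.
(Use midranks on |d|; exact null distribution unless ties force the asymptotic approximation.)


Step 1: Drop any zero differences (none here) and take |d_i|.
|d| = [3, 6, 1, 2, 8, 4, 7, 7, 4, 2]
Step 2: Midrank |d_i| (ties get averaged ranks).
ranks: |3|->4, |6|->7, |1|->1, |2|->2.5, |8|->10, |4|->5.5, |7|->8.5, |7|->8.5, |4|->5.5, |2|->2.5
Step 3: Attach original signs; sum ranks with positive sign and with negative sign.
W+ = 7 + 1 + 2.5 + 5.5 + 5.5 = 21.5
W- = 4 + 10 + 8.5 + 8.5 + 2.5 = 33.5
(Check: W+ + W- = 55 should equal n(n+1)/2 = 55.)
Step 4: Test statistic W = min(W+, W-) = 21.5.
Step 5: Ties in |d|, so use the tie-corrected normal approximation.
        E[W] = n(n+1)/4 = 10*11/4 = 27.5.
        Tie groups: |d|=2 (t=2), |d|=4 (t=2), |d|=7 (t=2); sum(t^3 - t) = 18.
        Var[W] = n(n+1)(2n+1)/24 - sum(t^3-t)/48 = 2310/24 - 18/48 = 95.875.
        z = (W - E[W]) / sqrt(Var[W]) = (21.5 - 27.5) / 9.7916 = -0.6128.
        Two-sided p = 2*Phi(z) = 0.540027.
Step 6: alpha = 0.05. fail to reject H0.

W+ = 21.5, W- = 33.5, W = min = 21.5, p = 0.540027, fail to reject H0.


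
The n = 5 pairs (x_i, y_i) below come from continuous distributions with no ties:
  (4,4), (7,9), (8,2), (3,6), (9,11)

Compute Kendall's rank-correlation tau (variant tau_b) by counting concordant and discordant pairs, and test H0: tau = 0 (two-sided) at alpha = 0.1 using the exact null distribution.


Step 1: Enumerate the 10 unordered pairs (i,j) with i<j and classify each by sign(x_j-x_i) * sign(y_j-y_i).
  (1,2):dx=+3,dy=+5->C; (1,3):dx=+4,dy=-2->D; (1,4):dx=-1,dy=+2->D; (1,5):dx=+5,dy=+7->C
  (2,3):dx=+1,dy=-7->D; (2,4):dx=-4,dy=-3->C; (2,5):dx=+2,dy=+2->C; (3,4):dx=-5,dy=+4->D
  (3,5):dx=+1,dy=+9->C; (4,5):dx=+6,dy=+5->C
Step 2: C = 6, D = 4, total pairs = 10.
Step 3: tau = (C - D)/(n(n-1)/2) = (6 - 4)/10 = 0.200000.
Step 4: Exact two-sided p-value (enumerate n! = 120 permutations of y under H0): p = 0.816667.
Step 5: alpha = 0.1. fail to reject H0.

tau_b = 0.2000 (C=6, D=4), p = 0.816667, fail to reject H0.


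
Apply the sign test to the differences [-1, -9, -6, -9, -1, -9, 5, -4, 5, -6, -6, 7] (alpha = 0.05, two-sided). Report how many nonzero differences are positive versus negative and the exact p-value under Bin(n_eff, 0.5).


Step 1: Discard zero differences. Original n = 12; n_eff = number of nonzero differences = 12.
Nonzero differences (with sign): -1, -9, -6, -9, -1, -9, +5, -4, +5, -6, -6, +7
Step 2: Count signs: positive = 3, negative = 9.
Step 3: Under H0: P(positive) = 0.5, so the number of positives S ~ Bin(12, 0.5).
Step 4: Two-sided exact p-value = sum of Bin(12,0.5) probabilities at or below the observed probability = 0.145996.
Step 5: alpha = 0.05. fail to reject H0.

n_eff = 12, pos = 3, neg = 9, p = 0.145996, fail to reject H0.


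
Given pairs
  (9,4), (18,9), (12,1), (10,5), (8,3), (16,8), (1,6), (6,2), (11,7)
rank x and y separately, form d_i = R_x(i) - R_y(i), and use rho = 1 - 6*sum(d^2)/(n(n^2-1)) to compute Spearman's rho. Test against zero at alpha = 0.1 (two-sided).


Step 1: Rank x and y separately (midranks; no ties here).
rank(x): 9->4, 18->9, 12->7, 10->5, 8->3, 16->8, 1->1, 6->2, 11->6
rank(y): 4->4, 9->9, 1->1, 5->5, 3->3, 8->8, 6->6, 2->2, 7->7
Step 2: d_i = R_x(i) - R_y(i); compute d_i^2.
  (4-4)^2=0, (9-9)^2=0, (7-1)^2=36, (5-5)^2=0, (3-3)^2=0, (8-8)^2=0, (1-6)^2=25, (2-2)^2=0, (6-7)^2=1
sum(d^2) = 62.
Step 3: rho = 1 - 6*62 / (9*(9^2 - 1)) = 1 - 372/720 = 0.483333.
Step 4: Under H0, t = rho * sqrt((n-2)/(1-rho^2)) = 1.4607 ~ t(7).
Step 5: Two-sided p-value from the t-distribution with 7 df = 0.187470.
Step 6: alpha = 0.1. fail to reject H0.

rho = 0.4833, p = 0.187470, fail to reject H0 at alpha = 0.1.


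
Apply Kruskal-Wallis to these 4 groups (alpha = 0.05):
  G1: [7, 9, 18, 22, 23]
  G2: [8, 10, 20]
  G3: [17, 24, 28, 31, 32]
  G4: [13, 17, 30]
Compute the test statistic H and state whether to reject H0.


Step 1: Combine all N = 16 observations and assign midranks.
sorted (value, group, rank): (7,G1,1), (8,G2,2), (9,G1,3), (10,G2,4), (13,G4,5), (17,G3,6.5), (17,G4,6.5), (18,G1,8), (20,G2,9), (22,G1,10), (23,G1,11), (24,G3,12), (28,G3,13), (30,G4,14), (31,G3,15), (32,G3,16)
Step 2: Sum ranks within each group.
R_1 = 33 (n_1 = 5)
R_2 = 15 (n_2 = 3)
R_3 = 62.5 (n_3 = 5)
R_4 = 25.5 (n_4 = 3)
Step 3: H = 12/(N(N+1)) * sum(R_i^2/n_i) - 3(N+1)
     = 12/(16*17) * (33^2/5 + 15^2/3 + 62.5^2/5 + 25.5^2/3) - 3*17
     = 0.044118 * 1290.8 - 51
     = 5.947059.
Step 4: Ties present; correction factor C = 1 - 6/(16^3 - 16) = 0.998529. Corrected H = 5.947059 / 0.998529 = 5.955817.
Step 5: Under H0, H ~ chi^2(3); p-value = 0.113780.
Step 6: alpha = 0.05. fail to reject H0.

H = 5.9558, df = 3, p = 0.113780, fail to reject H0.


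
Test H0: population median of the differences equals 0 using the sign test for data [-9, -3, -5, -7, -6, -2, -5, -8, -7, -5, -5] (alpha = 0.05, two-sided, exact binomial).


Step 1: Discard zero differences. Original n = 11; n_eff = number of nonzero differences = 11.
Nonzero differences (with sign): -9, -3, -5, -7, -6, -2, -5, -8, -7, -5, -5
Step 2: Count signs: positive = 0, negative = 11.
Step 3: Under H0: P(positive) = 0.5, so the number of positives S ~ Bin(11, 0.5).
Step 4: Two-sided exact p-value = sum of Bin(11,0.5) probabilities at or below the observed probability = 0.000977.
Step 5: alpha = 0.05. reject H0.

n_eff = 11, pos = 0, neg = 11, p = 0.000977, reject H0.


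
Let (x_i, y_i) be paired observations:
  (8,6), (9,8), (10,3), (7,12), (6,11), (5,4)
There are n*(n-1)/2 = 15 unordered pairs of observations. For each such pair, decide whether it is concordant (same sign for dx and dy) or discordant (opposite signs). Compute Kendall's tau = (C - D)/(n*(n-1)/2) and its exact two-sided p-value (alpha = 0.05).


Step 1: Enumerate the 15 unordered pairs (i,j) with i<j and classify each by sign(x_j-x_i) * sign(y_j-y_i).
  (1,2):dx=+1,dy=+2->C; (1,3):dx=+2,dy=-3->D; (1,4):dx=-1,dy=+6->D; (1,5):dx=-2,dy=+5->D
  (1,6):dx=-3,dy=-2->C; (2,3):dx=+1,dy=-5->D; (2,4):dx=-2,dy=+4->D; (2,5):dx=-3,dy=+3->D
  (2,6):dx=-4,dy=-4->C; (3,4):dx=-3,dy=+9->D; (3,5):dx=-4,dy=+8->D; (3,6):dx=-5,dy=+1->D
  (4,5):dx=-1,dy=-1->C; (4,6):dx=-2,dy=-8->C; (5,6):dx=-1,dy=-7->C
Step 2: C = 6, D = 9, total pairs = 15.
Step 3: tau = (C - D)/(n(n-1)/2) = (6 - 9)/15 = -0.200000.
Step 4: Exact two-sided p-value (enumerate n! = 720 permutations of y under H0): p = 0.719444.
Step 5: alpha = 0.05. fail to reject H0.

tau_b = -0.2000 (C=6, D=9), p = 0.719444, fail to reject H0.


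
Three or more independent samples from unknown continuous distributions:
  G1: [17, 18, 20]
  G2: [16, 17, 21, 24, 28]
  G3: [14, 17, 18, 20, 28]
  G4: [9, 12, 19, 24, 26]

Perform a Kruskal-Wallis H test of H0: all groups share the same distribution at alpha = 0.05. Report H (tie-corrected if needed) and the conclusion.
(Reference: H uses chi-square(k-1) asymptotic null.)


Step 1: Combine all N = 18 observations and assign midranks.
sorted (value, group, rank): (9,G4,1), (12,G4,2), (14,G3,3), (16,G2,4), (17,G1,6), (17,G2,6), (17,G3,6), (18,G1,8.5), (18,G3,8.5), (19,G4,10), (20,G1,11.5), (20,G3,11.5), (21,G2,13), (24,G2,14.5), (24,G4,14.5), (26,G4,16), (28,G2,17.5), (28,G3,17.5)
Step 2: Sum ranks within each group.
R_1 = 26 (n_1 = 3)
R_2 = 55 (n_2 = 5)
R_3 = 46.5 (n_3 = 5)
R_4 = 43.5 (n_4 = 5)
Step 3: H = 12/(N(N+1)) * sum(R_i^2/n_i) - 3(N+1)
     = 12/(18*19) * (26^2/3 + 55^2/5 + 46.5^2/5 + 43.5^2/5) - 3*19
     = 0.035088 * 1641.23 - 57
     = 0.587135.
Step 4: Ties present; correction factor C = 1 - 48/(18^3 - 18) = 0.991744. Corrected H = 0.587135 / 0.991744 = 0.592022.
Step 5: Under H0, H ~ chi^2(3); p-value = 0.898256.
Step 6: alpha = 0.05. fail to reject H0.

H = 0.5920, df = 3, p = 0.898256, fail to reject H0.


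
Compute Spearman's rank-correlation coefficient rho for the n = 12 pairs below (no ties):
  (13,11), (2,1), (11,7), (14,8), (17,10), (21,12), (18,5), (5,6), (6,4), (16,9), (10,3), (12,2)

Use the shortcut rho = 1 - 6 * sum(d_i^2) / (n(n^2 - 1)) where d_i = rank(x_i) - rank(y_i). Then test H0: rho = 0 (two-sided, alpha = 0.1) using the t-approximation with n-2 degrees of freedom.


Step 1: Rank x and y separately (midranks; no ties here).
rank(x): 13->7, 2->1, 11->5, 14->8, 17->10, 21->12, 18->11, 5->2, 6->3, 16->9, 10->4, 12->6
rank(y): 11->11, 1->1, 7->7, 8->8, 10->10, 12->12, 5->5, 6->6, 4->4, 9->9, 3->3, 2->2
Step 2: d_i = R_x(i) - R_y(i); compute d_i^2.
  (7-11)^2=16, (1-1)^2=0, (5-7)^2=4, (8-8)^2=0, (10-10)^2=0, (12-12)^2=0, (11-5)^2=36, (2-6)^2=16, (3-4)^2=1, (9-9)^2=0, (4-3)^2=1, (6-2)^2=16
sum(d^2) = 90.
Step 3: rho = 1 - 6*90 / (12*(12^2 - 1)) = 1 - 540/1716 = 0.685315.
Step 4: Under H0, t = rho * sqrt((n-2)/(1-rho^2)) = 2.9759 ~ t(10).
Step 5: Two-sided p-value from the t-distribution with 10 df = 0.013906.
Step 6: alpha = 0.1. reject H0.

rho = 0.6853, p = 0.013906, reject H0 at alpha = 0.1.


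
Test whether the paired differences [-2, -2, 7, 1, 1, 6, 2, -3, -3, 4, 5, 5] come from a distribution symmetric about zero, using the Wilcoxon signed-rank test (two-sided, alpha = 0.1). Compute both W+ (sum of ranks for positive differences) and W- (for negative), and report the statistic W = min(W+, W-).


Step 1: Drop any zero differences (none here) and take |d_i|.
|d| = [2, 2, 7, 1, 1, 6, 2, 3, 3, 4, 5, 5]
Step 2: Midrank |d_i| (ties get averaged ranks).
ranks: |2|->4, |2|->4, |7|->12, |1|->1.5, |1|->1.5, |6|->11, |2|->4, |3|->6.5, |3|->6.5, |4|->8, |5|->9.5, |5|->9.5
Step 3: Attach original signs; sum ranks with positive sign and with negative sign.
W+ = 12 + 1.5 + 1.5 + 11 + 4 + 8 + 9.5 + 9.5 = 57
W- = 4 + 4 + 6.5 + 6.5 = 21
(Check: W+ + W- = 78 should equal n(n+1)/2 = 78.)
Step 4: Test statistic W = min(W+, W-) = 21.
Step 5: Ties in |d|, so use the tie-corrected normal approximation.
        E[W] = n(n+1)/4 = 12*13/4 = 39.
        Tie groups: |d|=1 (t=2), |d|=2 (t=3), |d|=3 (t=2), |d|=5 (t=2); sum(t^3 - t) = 42.
        Var[W] = n(n+1)(2n+1)/24 - sum(t^3-t)/48 = 3900/24 - 42/48 = 161.625.
        z = (W - E[W]) / sqrt(Var[W]) = (21 - 39) / 12.7132 = -1.4159.
        Two-sided p = 2*Phi(z) = 0.156818.
Step 6: alpha = 0.1. fail to reject H0.

W+ = 57, W- = 21, W = min = 21, p = 0.156818, fail to reject H0.


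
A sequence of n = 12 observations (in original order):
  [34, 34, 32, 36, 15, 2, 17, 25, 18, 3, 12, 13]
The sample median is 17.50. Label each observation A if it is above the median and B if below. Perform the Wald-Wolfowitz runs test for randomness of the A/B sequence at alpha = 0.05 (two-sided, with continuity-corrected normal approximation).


Step 1: Compute median = 17.50; label A = above, B = below.
Labels in order: AAAABBBAABBB  (n_A = 6, n_B = 6)
Step 2: Count runs R = 4.
Step 3: Under H0 (random ordering), E[R] = 2*n_A*n_B/(n_A+n_B) + 1 = 2*6*6/12 + 1 = 7.0000.
        Var[R] = 2*n_A*n_B*(2*n_A*n_B - n_A - n_B) / ((n_A+n_B)^2 * (n_A+n_B-1)) = 4320/1584 = 2.7273.
        SD[R] = 1.6514.
Step 4: Continuity-corrected z = (R + 0.5 - E[R]) / SD[R] = (4 + 0.5 - 7.0000) / 1.6514 = -1.5138.
Step 5: Two-sided p-value via normal approximation = 2*(1 - Phi(|z|)) = 0.130070.
Step 6: alpha = 0.05. fail to reject H0.

R = 4, z = -1.5138, p = 0.130070, fail to reject H0.


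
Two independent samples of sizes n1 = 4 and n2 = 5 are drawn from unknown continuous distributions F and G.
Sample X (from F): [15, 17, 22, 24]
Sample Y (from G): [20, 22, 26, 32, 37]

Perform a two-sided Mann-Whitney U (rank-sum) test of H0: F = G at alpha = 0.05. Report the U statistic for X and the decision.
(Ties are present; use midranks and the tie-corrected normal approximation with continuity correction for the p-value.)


Step 1: Combine and sort all 9 observations; assign midranks.
sorted (value, group): (15,X), (17,X), (20,Y), (22,X), (22,Y), (24,X), (26,Y), (32,Y), (37,Y)
ranks: 15->1, 17->2, 20->3, 22->4.5, 22->4.5, 24->6, 26->7, 32->8, 37->9
Step 2: Rank sum for X: R1 = 1 + 2 + 4.5 + 6 = 13.5.
Step 3: U_X = R1 - n1(n1+1)/2 = 13.5 - 4*5/2 = 13.5 - 10 = 3.5.
       U_Y = n1*n2 - U_X = 20 - 3.5 = 16.5.
Step 4: Ties are present, so use the tie-corrected normal approximation (with continuity correction) for the p-value.
Step 5: p-value = 0.139983; compare to alpha = 0.05. fail to reject H0.

U_X = 3.5, p = 0.139983, fail to reject H0 at alpha = 0.05.


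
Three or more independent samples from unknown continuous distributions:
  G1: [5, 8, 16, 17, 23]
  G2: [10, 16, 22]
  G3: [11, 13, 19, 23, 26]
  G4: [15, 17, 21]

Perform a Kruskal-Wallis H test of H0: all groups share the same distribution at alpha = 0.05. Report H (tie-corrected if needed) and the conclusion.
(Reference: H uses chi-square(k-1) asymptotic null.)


Step 1: Combine all N = 16 observations and assign midranks.
sorted (value, group, rank): (5,G1,1), (8,G1,2), (10,G2,3), (11,G3,4), (13,G3,5), (15,G4,6), (16,G1,7.5), (16,G2,7.5), (17,G1,9.5), (17,G4,9.5), (19,G3,11), (21,G4,12), (22,G2,13), (23,G1,14.5), (23,G3,14.5), (26,G3,16)
Step 2: Sum ranks within each group.
R_1 = 34.5 (n_1 = 5)
R_2 = 23.5 (n_2 = 3)
R_3 = 50.5 (n_3 = 5)
R_4 = 27.5 (n_4 = 3)
Step 3: H = 12/(N(N+1)) * sum(R_i^2/n_i) - 3(N+1)
     = 12/(16*17) * (34.5^2/5 + 23.5^2/3 + 50.5^2/5 + 27.5^2/3) - 3*17
     = 0.044118 * 1184.27 - 51
     = 1.247059.
Step 4: Ties present; correction factor C = 1 - 18/(16^3 - 16) = 0.995588. Corrected H = 1.247059 / 0.995588 = 1.252585.
Step 5: Under H0, H ~ chi^2(3); p-value = 0.740422.
Step 6: alpha = 0.05. fail to reject H0.

H = 1.2526, df = 3, p = 0.740422, fail to reject H0.


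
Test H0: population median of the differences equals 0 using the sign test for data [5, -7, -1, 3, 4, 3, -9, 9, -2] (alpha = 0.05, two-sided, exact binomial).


Step 1: Discard zero differences. Original n = 9; n_eff = number of nonzero differences = 9.
Nonzero differences (with sign): +5, -7, -1, +3, +4, +3, -9, +9, -2
Step 2: Count signs: positive = 5, negative = 4.
Step 3: Under H0: P(positive) = 0.5, so the number of positives S ~ Bin(9, 0.5).
Step 4: Two-sided exact p-value = sum of Bin(9,0.5) probabilities at or below the observed probability = 1.000000.
Step 5: alpha = 0.05. fail to reject H0.

n_eff = 9, pos = 5, neg = 4, p = 1.000000, fail to reject H0.


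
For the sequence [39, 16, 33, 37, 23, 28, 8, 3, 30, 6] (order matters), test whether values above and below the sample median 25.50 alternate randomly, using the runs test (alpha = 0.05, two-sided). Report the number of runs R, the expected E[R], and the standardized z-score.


Step 1: Compute median = 25.50; label A = above, B = below.
Labels in order: ABAABABBAB  (n_A = 5, n_B = 5)
Step 2: Count runs R = 8.
Step 3: Under H0 (random ordering), E[R] = 2*n_A*n_B/(n_A+n_B) + 1 = 2*5*5/10 + 1 = 6.0000.
        Var[R] = 2*n_A*n_B*(2*n_A*n_B - n_A - n_B) / ((n_A+n_B)^2 * (n_A+n_B-1)) = 2000/900 = 2.2222.
        SD[R] = 1.4907.
Step 4: Continuity-corrected z = (R - 0.5 - E[R]) / SD[R] = (8 - 0.5 - 6.0000) / 1.4907 = 1.0062.
Step 5: Two-sided p-value via normal approximation = 2*(1 - Phi(|z|)) = 0.314305.
Step 6: alpha = 0.05. fail to reject H0.

R = 8, z = 1.0062, p = 0.314305, fail to reject H0.


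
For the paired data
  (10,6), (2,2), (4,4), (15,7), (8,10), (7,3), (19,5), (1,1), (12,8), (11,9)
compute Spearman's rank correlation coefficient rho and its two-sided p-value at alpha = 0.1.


Step 1: Rank x and y separately (midranks; no ties here).
rank(x): 10->6, 2->2, 4->3, 15->9, 8->5, 7->4, 19->10, 1->1, 12->8, 11->7
rank(y): 6->6, 2->2, 4->4, 7->7, 10->10, 3->3, 5->5, 1->1, 8->8, 9->9
Step 2: d_i = R_x(i) - R_y(i); compute d_i^2.
  (6-6)^2=0, (2-2)^2=0, (3-4)^2=1, (9-7)^2=4, (5-10)^2=25, (4-3)^2=1, (10-5)^2=25, (1-1)^2=0, (8-8)^2=0, (7-9)^2=4
sum(d^2) = 60.
Step 3: rho = 1 - 6*60 / (10*(10^2 - 1)) = 1 - 360/990 = 0.636364.
Step 4: Under H0, t = rho * sqrt((n-2)/(1-rho^2)) = 2.3333 ~ t(8).
Step 5: Two-sided p-value from the t-distribution with 8 df = 0.047912.
Step 6: alpha = 0.1. reject H0.

rho = 0.6364, p = 0.047912, reject H0 at alpha = 0.1.


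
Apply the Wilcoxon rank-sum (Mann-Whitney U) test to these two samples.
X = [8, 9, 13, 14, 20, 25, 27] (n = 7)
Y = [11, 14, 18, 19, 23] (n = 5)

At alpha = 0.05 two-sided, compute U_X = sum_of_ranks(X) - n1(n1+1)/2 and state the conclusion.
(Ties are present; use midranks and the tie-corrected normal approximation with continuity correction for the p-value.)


Step 1: Combine and sort all 12 observations; assign midranks.
sorted (value, group): (8,X), (9,X), (11,Y), (13,X), (14,X), (14,Y), (18,Y), (19,Y), (20,X), (23,Y), (25,X), (27,X)
ranks: 8->1, 9->2, 11->3, 13->4, 14->5.5, 14->5.5, 18->7, 19->8, 20->9, 23->10, 25->11, 27->12
Step 2: Rank sum for X: R1 = 1 + 2 + 4 + 5.5 + 9 + 11 + 12 = 44.5.
Step 3: U_X = R1 - n1(n1+1)/2 = 44.5 - 7*8/2 = 44.5 - 28 = 16.5.
       U_Y = n1*n2 - U_X = 35 - 16.5 = 18.5.
Step 4: Ties are present, so use the tie-corrected normal approximation (with continuity correction) for the p-value.
Step 5: p-value = 0.935170; compare to alpha = 0.05. fail to reject H0.

U_X = 16.5, p = 0.935170, fail to reject H0 at alpha = 0.05.
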